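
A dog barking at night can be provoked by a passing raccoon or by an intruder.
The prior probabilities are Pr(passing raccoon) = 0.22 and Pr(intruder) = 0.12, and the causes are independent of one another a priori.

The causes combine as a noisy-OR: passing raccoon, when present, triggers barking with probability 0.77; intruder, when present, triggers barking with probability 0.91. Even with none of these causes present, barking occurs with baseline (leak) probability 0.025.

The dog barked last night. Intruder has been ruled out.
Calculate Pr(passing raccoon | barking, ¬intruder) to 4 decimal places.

Under noisy-OR, P(barking | causes) = 1 − (1−0.025)·∏(1−qᵢ) over the active causes.
Enumerate both values of passing raccoon and weight by the priors:
  P(barking | ¬intruder) = 0.025·0.78 + 0.77575·0.22
        = 0.019500 + 0.170665 = 0.190165
Configurations with passing raccoon contribute 0.170665, so
  P(passing raccoon | barking, ¬intruder) = 0.170665 / 0.190165 ≈ 0.8975

Pr(passing raccoon | barking, ¬intruder) ≈ 0.8975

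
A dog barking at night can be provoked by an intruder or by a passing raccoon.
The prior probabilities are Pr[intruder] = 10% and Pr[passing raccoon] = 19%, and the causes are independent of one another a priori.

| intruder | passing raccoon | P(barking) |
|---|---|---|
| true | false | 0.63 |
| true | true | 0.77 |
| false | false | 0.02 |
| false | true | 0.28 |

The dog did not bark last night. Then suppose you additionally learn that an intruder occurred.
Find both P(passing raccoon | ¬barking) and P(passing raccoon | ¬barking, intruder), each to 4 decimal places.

P(passing raccoon | ¬barking) ≈ 0.1462; P(passing raccoon | ¬barking, intruder) ≈ 0.1273

Weight on passing raccoon=true, given the evidence: 0.123120 + 0.004370 = 0.127490
The normalizing constant is 0.98·0.9·0.81 + 0.72·0.9·0.19 + 0.37·0.1·0.81 + 0.23·0.1·0.19 = 0.871880
P(passing raccoon | ¬barking) = 0.127490/0.871880 ≈ 0.1462

Now also conditioning on intruder=true:
P(¬barking | intruder) = 0.37*0.81 + 0.23*0.19 = 0.299700 + 0.043700 = 0.343400
Of this, 0.043700 comes from 0.23*0.19 (the passing raccoon=true cases).
So P(passing raccoon | ¬barking, intruder) = 0.043700/0.343400 ≈ 0.1273.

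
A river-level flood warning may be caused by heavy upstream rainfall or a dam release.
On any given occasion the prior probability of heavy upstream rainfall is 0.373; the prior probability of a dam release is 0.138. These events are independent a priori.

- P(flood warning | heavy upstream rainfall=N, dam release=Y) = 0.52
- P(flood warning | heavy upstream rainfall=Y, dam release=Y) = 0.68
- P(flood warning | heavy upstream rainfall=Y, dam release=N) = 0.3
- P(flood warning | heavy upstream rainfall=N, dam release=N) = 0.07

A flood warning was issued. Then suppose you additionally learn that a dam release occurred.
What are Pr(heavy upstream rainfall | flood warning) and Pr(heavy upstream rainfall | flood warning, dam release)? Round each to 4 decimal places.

P(flood warning) = 0.07·0.627·0.862 + 0.52·0.627·0.138 + 0.3·0.373·0.862 + 0.68·0.373·0.138 = 0.037833 + 0.044994 + 0.096458 + 0.035002 = 0.214287
Restricting to configurations with heavy upstream rainfall present: 0.096458 + 0.035002 = 0.131460.
So P(heavy upstream rainfall | flood warning) = 0.131460/0.214287 ≈ 0.6135.

With the extra evidence:
Enumerate both values of heavy upstream rainfall and weight by the priors:
  P(flood warning | dam release) = 0.52·0.627 + 0.68·0.373
        = 0.326040 + 0.253640 = 0.579680
The terms with heavy upstream rainfall present sum to 0.253640, so
  P(heavy upstream rainfall | flood warning, dam release) = 0.253640 / 0.579680 ≈ 0.4376
Conditioning on dam release lowers the posterior on heavy upstream rainfall: the classic explaining-away effect in a common-effect structure.

Pr(heavy upstream rainfall | flood warning) ≈ 0.6135; Pr(heavy upstream rainfall | flood warning, dam release) ≈ 0.4376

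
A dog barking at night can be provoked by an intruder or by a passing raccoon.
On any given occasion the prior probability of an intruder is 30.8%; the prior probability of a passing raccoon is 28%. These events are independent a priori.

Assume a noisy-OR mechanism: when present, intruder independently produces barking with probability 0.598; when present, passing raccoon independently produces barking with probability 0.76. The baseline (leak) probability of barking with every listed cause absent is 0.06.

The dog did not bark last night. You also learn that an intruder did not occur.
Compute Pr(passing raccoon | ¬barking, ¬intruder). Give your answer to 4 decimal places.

Under noisy-OR, P(barking | causes) = 1 − (1−0.06)·∏(1−qᵢ) over the active causes.
Sum P(¬barking|·) weighted by the priors over both values of passing raccoon:
  P(¬barking | ¬intruder) = 0.94*0.72 + 0.2256*0.28
        = 0.676800 + 0.063168 = 0.739968
Keeping only the passing raccoon-present terms gives 0.063168, so
  P(passing raccoon | ¬barking, ¬intruder) = 0.063168 / 0.739968 ≈ 0.0854

Pr(passing raccoon | ¬barking, ¬intruder) ≈ 0.0854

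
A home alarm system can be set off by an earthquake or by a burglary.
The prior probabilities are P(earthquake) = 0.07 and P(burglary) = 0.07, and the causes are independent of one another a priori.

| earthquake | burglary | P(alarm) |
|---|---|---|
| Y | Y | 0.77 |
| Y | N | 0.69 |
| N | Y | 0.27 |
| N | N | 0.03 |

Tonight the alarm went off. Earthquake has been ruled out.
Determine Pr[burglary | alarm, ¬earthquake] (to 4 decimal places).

Pr[burglary | alarm, ¬earthquake] ≈ 0.4038

P(alarm | ¬earthquake) = 0.03·0.93 + 0.27·0.07 = 0.027900 + 0.018900 = 0.046800
Of this, 0.018900 comes from 0.27·0.07 (the burglary=true cases).
P(burglary | alarm, ¬earthquake) = 0.018900 / 0.046800 ≈ 0.4038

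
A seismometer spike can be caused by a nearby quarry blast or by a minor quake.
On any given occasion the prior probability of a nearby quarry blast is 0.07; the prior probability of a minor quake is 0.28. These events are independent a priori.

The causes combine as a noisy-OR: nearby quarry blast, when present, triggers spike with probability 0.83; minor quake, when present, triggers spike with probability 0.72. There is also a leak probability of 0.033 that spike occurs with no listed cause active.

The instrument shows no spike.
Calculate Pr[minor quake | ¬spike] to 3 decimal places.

Pr[minor quake | ¬spike] ≈ 0.098

Under noisy-OR, P(spike | causes) = 1 − (1−0.033)·∏(1−qᵢ) over the active causes.
For the numerator, keep only minor quake=true terms: 0.070506 + 0.000902 = 0.071408
Denominator P(¬spike): 0.967*0.93*0.72 + 0.27076*0.93*0.28 + 0.16439*0.07*0.72 + 0.046029*0.07*0.28 = 0.727196
Posterior = 0.071408 / 0.727196 ≈ 0.098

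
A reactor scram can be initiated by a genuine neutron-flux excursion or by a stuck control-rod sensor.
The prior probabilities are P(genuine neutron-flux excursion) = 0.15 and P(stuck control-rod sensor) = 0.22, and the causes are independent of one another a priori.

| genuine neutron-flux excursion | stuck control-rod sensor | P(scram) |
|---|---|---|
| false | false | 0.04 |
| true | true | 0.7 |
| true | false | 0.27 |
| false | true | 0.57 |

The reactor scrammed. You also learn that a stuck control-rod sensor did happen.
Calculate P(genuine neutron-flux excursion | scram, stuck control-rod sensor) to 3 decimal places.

P(scram | stuck control-rod sensor) = 0.57×0.85 + 0.7×0.15 = 0.484500 + 0.105000 = 0.589500
Restricting to configurations with genuine neutron-flux excursion present: 0.7×0.15 = 0.105000.
Hence the posterior is 0.105000/0.589500 ≈ 0.178.

P(genuine neutron-flux excursion | scram, stuck control-rod sensor) ≈ 0.178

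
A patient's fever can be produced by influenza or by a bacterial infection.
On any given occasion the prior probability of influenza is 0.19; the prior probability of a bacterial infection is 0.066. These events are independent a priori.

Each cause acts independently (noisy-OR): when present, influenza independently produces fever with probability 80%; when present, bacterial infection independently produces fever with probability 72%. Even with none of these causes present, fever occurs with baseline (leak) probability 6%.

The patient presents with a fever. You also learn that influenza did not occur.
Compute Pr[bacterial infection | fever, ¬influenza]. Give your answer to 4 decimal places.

Under noisy-OR, P(fever | causes) = 1 − (1−0.06)·∏(1−qᵢ) over the active causes.
Sum P(fever|·) weighted by the priors over both values of bacterial infection:
  P(fever | ¬influenza) = 0.06·0.934 + 0.7368·0.066
        = 0.056040 + 0.048629 = 0.104669
Configurations with bacterial infection contribute 0.048629, so
  P(bacterial infection | fever, ¬influenza) = 0.048629 / 0.104669 ≈ 0.4646

Pr[bacterial infection | fever, ¬influenza] ≈ 0.4646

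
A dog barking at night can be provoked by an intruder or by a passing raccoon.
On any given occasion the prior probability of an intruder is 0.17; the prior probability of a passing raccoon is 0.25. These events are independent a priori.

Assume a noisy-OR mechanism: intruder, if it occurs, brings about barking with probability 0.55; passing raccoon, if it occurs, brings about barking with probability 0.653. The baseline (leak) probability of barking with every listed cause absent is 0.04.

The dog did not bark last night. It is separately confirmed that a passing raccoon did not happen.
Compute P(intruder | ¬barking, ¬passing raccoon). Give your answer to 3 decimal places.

P(intruder | ¬barking, ¬passing raccoon) ≈ 0.084

Under noisy-OR, P(barking | causes) = 1 − (1−0.04)·∏(1−qᵢ) over the active causes.
For the numerator, keep only intruder=true terms: 0.432·0.17 = 0.073440
Denominator P(¬barking | ¬passing raccoon): 0.96·0.83 + 0.432·0.17 = 0.870240
Posterior = 0.073440 / 0.870240 ≈ 0.084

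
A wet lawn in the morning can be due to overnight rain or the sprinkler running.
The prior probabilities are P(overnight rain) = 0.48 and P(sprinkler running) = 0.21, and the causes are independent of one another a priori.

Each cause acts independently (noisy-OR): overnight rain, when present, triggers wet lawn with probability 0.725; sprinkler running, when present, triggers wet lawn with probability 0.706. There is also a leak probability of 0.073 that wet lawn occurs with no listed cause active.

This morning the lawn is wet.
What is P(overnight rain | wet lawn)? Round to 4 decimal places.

Under noisy-OR, P(wet lawn | causes) = 1 − (1−0.073)·∏(1−qᵢ) over the active causes.
P(wet lawn) = 0.073×0.52×0.79 + 0.727462×0.52×0.21 + 0.745075×0.48×0.79 + 0.925052×0.48×0.21 = 0.029988 + 0.079439 + 0.282532 + 0.093245 = 0.485204
Of this, 0.375777 comes from 0.282532 + 0.093245 (the overnight rain=true cases).
So P(overnight rain | wet lawn) = 0.375777/0.485204 ≈ 0.7745.

P(overnight rain | wet lawn) ≈ 0.7745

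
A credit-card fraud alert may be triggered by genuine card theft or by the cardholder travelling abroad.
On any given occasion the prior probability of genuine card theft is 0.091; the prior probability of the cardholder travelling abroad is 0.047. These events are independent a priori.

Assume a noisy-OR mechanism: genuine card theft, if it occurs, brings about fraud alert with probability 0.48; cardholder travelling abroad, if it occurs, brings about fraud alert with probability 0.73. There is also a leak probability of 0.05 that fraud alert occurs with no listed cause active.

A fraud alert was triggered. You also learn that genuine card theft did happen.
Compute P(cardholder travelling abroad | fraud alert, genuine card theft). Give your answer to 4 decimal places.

P(cardholder travelling abroad | fraud alert, genuine card theft) ≈ 0.0779

Under noisy-OR, P(fraud alert | causes) = 1 − (1−0.05)·∏(1−qᵢ) over the active causes.
By total probability over both values of cardholder travelling abroad:
  P(fraud alert | genuine card theft) = 0.506×0.953 + 0.86662×0.047
        = 0.482218 + 0.040731 = 0.522949
The terms with cardholder travelling abroad present sum to 0.040731, so
  P(cardholder travelling abroad | fraud alert, genuine card theft) = 0.040731 / 0.522949 ≈ 0.0779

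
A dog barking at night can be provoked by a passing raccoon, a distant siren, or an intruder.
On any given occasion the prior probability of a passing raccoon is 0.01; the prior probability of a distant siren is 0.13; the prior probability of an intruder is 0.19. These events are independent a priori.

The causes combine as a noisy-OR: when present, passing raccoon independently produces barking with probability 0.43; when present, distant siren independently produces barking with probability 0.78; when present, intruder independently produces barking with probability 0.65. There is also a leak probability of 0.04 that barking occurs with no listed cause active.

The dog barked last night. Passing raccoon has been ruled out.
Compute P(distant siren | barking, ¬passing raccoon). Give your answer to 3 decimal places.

P(distant siren | barking, ¬passing raccoon) ≈ 0.434

Under noisy-OR, P(barking | causes) = 1 − (1−0.04)·∏(1−qᵢ) over the active causes.
For the numerator, keep only distant siren=true terms: 0.083061 + 0.022874 = 0.105935
The normalizing constant is 0.04×0.87×0.81 + 0.664×0.87×0.19 + 0.7888×0.13×0.81 + 0.92608×0.13×0.19 = 0.243882
P(distant siren | barking, ¬passing raccoon) = 0.105935/0.243882 ≈ 0.434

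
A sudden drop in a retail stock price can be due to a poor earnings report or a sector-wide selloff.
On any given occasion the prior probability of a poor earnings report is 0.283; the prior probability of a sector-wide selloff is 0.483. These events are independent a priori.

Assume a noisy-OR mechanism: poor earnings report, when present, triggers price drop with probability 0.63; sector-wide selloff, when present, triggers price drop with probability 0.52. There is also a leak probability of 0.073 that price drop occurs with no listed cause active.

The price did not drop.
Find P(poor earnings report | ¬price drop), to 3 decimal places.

P(poor earnings report | ¬price drop) ≈ 0.127

Under noisy-OR, P(price drop | causes) = 1 − (1−0.073)·∏(1−qᵢ) over the active causes.
Enumerate the 4 (poor earnings report, sector-wide selloff) configurations and weight by the priors:
  P(¬price drop) = 0.927×0.717×0.517 + 0.44496×0.717×0.483 + 0.34299×0.283×0.517 + 0.164635×0.283×0.483
        = 0.343629 + 0.154095 + 0.050183 + 0.022504 = 0.570411
The terms with poor earnings report present sum to 0.072687, so
  P(poor earnings report | ¬price drop) = 0.072687 / 0.570411 ≈ 0.127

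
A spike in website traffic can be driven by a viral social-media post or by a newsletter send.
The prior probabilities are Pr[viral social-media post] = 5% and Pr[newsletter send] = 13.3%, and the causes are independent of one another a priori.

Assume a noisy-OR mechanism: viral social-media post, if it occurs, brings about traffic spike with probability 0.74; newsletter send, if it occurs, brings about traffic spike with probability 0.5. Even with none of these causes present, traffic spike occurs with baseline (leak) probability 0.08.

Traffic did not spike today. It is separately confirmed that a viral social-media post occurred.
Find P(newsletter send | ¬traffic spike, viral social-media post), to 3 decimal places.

Under noisy-OR, P(traffic spike | causes) = 1 − (1−0.08)·∏(1−qᵢ) over the active causes.
P(¬traffic spike | viral social-media post) = 0.2392*0.867 + 0.1196*0.133 = 0.207386 + 0.015907 = 0.223293
Of this, 0.015907 comes from 0.1196*0.133 (the newsletter send=true cases).
So P(newsletter send | ¬traffic spike, viral social-media post) = 0.015907/0.223293 ≈ 0.071.

P(newsletter send | ¬traffic spike, viral social-media post) ≈ 0.071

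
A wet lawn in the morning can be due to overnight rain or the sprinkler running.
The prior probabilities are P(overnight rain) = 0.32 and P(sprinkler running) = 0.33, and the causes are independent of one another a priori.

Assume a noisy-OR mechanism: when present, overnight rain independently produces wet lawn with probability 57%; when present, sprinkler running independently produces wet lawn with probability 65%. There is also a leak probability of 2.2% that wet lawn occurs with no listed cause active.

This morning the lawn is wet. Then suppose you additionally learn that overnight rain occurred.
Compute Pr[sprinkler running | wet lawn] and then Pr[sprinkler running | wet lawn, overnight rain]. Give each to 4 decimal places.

Pr[sprinkler running | wet lawn] ≈ 0.6390; Pr[sprinkler running | wet lawn, overnight rain] ≈ 0.4203

Under noisy-OR, P(wet lawn | causes) = 1 − (1−0.022)·∏(1−qᵢ) over the active causes.
P(wet lawn) = 0.022×0.68×0.67 + 0.6577×0.68×0.33 + 0.57946×0.32×0.67 + 0.852811×0.32×0.33 = 0.010023 + 0.147588 + 0.124236 + 0.090057 = 0.371904
Restricting to configurations with sprinkler running present: 0.147588 + 0.090057 = 0.237645.
Hence the posterior is 0.237645/0.371904 ≈ 0.6390.

Now also conditioning on overnight rain=true:
Sum P(wet lawn|·) weighted by the priors over both values of sprinkler running:
  P(wet lawn | overnight rain) = 0.57946*0.67 + 0.852811*0.33
        = 0.388238 + 0.281428 = 0.669666
Keeping only the sprinkler running-present terms gives 0.281428, so
  P(sprinkler running | wet lawn, overnight rain) = 0.281428 / 0.669666 ≈ 0.4203
This is intercausal reasoning (explaining away): once overnight rain accounts for the wet lawn, sprinkler running becomes less likely.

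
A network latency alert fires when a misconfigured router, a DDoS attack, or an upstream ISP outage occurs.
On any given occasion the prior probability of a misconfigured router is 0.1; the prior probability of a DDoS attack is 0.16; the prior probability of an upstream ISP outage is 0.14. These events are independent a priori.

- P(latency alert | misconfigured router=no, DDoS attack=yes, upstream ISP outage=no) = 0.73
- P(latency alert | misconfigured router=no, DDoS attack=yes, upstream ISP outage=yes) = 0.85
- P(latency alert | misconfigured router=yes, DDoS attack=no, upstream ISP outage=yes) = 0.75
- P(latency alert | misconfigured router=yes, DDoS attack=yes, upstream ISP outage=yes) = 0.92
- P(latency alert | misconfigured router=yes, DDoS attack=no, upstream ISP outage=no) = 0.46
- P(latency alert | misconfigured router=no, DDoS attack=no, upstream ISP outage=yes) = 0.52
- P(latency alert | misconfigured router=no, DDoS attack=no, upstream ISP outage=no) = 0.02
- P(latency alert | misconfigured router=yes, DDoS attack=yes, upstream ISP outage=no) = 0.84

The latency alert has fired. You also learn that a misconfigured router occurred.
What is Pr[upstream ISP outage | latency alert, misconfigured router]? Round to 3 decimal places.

P(latency alert | misconfigured router) = 0.46×0.84×0.86 + 0.75×0.84×0.14 + 0.84×0.16×0.86 + 0.92×0.16×0.14 = 0.332304 + 0.088200 + 0.115584 + 0.020608 = 0.556696
Of this, 0.108808 comes from 0.088200 + 0.020608 (the upstream ISP outage=true cases).
P(upstream ISP outage | latency alert, misconfigured router) = 0.108808 / 0.556696 ≈ 0.195

Pr[upstream ISP outage | latency alert, misconfigured router] ≈ 0.195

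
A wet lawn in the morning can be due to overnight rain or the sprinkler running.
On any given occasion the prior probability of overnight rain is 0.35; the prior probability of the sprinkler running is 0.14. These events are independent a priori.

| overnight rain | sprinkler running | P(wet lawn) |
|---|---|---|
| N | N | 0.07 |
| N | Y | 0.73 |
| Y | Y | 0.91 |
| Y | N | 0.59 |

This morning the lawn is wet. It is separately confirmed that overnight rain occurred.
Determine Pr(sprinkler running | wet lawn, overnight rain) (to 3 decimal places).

Weight on sprinkler running=true, given the evidence: 0.91*0.14 = 0.127400
Denominator P(wet lawn | overnight rain): 0.59*0.86 + 0.91*0.14 = 0.634800
Posterior = 0.127400 / 0.634800 ≈ 0.201

Pr(sprinkler running | wet lawn, overnight rain) ≈ 0.201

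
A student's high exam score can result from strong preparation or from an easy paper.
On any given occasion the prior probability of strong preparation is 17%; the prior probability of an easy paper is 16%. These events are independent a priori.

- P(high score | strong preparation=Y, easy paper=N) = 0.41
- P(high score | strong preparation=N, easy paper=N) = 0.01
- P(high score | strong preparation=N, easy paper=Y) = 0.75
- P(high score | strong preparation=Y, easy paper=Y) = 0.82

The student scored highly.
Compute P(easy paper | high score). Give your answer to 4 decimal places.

P(high score) = 0.01·0.83·0.84 + 0.75·0.83·0.16 + 0.41·0.17·0.84 + 0.82·0.17·0.16 = 0.006972 + 0.099600 + 0.058548 + 0.022304 = 0.187424
Of this, 0.121904 comes from 0.099600 + 0.022304 (the easy paper=true cases).
P(easy paper | high score) = 0.121904 / 0.187424 ≈ 0.6504

P(easy paper | high score) ≈ 0.6504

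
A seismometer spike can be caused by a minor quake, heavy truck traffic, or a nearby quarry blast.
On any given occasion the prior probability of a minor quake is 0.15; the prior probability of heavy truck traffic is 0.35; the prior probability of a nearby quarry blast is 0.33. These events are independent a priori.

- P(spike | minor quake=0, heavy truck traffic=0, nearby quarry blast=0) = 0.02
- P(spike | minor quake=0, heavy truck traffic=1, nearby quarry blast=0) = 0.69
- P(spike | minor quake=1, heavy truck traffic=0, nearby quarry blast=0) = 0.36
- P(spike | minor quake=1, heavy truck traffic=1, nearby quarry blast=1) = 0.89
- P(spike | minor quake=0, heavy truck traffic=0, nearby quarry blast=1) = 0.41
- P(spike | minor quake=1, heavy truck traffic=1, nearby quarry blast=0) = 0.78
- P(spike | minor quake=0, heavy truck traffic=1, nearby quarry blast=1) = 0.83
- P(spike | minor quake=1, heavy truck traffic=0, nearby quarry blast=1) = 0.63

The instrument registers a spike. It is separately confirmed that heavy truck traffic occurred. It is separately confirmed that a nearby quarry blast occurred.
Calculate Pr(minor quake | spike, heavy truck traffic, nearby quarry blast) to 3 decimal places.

Weight on minor quake=true, given the evidence: 0.89×0.15 = 0.133500
Normalizer over all consistent configurations: 0.83×0.85 + 0.89×0.15 = 0.839000
P(minor quake | spike, heavy truck traffic, nearby quarry blast) = 0.133500/0.839000 ≈ 0.159

Pr(minor quake | spike, heavy truck traffic, nearby quarry blast) ≈ 0.159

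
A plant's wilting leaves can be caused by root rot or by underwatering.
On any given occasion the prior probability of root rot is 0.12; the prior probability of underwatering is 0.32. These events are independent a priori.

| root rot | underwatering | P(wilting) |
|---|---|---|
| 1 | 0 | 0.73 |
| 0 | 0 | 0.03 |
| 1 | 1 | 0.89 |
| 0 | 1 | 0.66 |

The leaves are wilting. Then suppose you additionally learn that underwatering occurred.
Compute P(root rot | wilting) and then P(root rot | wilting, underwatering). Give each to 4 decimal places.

P(root rot | wilting) ≈ 0.3151; P(root rot | wilting, underwatering) ≈ 0.1553

Weight on root rot=true, given the evidence: 0.059568 + 0.034176 = 0.093744
The normalizing constant is 0.03×0.88×0.68 + 0.66×0.88×0.32 + 0.73×0.12×0.68 + 0.89×0.12×0.32 = 0.297552
P(root rot | wilting) = 0.093744/0.297552 ≈ 0.3151

Now condition on the additional information:
P(wilting | underwatering) = 0.66*0.88 + 0.89*0.12 = 0.580800 + 0.106800 = 0.687600
Restricting to configurations with root rot present: 0.89*0.12 = 0.106800.
P(root rot | wilting, underwatering) = 0.106800 / 0.687600 ≈ 0.1553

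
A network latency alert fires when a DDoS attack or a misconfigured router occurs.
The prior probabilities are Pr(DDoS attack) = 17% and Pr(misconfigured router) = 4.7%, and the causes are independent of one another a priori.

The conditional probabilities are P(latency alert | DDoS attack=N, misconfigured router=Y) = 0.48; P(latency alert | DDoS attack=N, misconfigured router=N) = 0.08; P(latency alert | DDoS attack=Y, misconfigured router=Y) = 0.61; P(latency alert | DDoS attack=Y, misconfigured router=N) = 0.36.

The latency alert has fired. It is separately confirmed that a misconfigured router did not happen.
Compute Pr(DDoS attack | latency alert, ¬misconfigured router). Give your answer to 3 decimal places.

P(latency alert | ¬misconfigured router) = 0.08*0.83 + 0.36*0.17 = 0.066400 + 0.061200 = 0.127600
Restricting to configurations with DDoS attack present: 0.36*0.17 = 0.061200.
P(DDoS attack | latency alert, ¬misconfigured router) = 0.061200 / 0.127600 ≈ 0.480

Pr(DDoS attack | latency alert, ¬misconfigured router) ≈ 0.480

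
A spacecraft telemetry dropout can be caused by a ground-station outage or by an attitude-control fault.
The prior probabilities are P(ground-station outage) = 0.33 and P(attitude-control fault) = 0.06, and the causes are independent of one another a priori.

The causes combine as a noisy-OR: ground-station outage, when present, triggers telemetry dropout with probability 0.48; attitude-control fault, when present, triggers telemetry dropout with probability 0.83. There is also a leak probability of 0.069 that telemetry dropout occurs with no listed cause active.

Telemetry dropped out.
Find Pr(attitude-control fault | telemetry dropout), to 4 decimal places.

Pr(attitude-control fault | telemetry dropout) ≈ 0.2036

Under noisy-OR, P(telemetry dropout | causes) = 1 − (1−0.069)·∏(1−qᵢ) over the active causes.
P(telemetry dropout) = 0.069×0.67×0.94 + 0.84173×0.67×0.06 + 0.51588×0.33×0.94 + 0.9177×0.33×0.06 = 0.043456 + 0.033838 + 0.160026 + 0.018170 = 0.255490
The attitude-control fault-present share is 0.033838 + 0.018170 = 0.052008.
So P(attitude-control fault | telemetry dropout) = 0.052008/0.255490 ≈ 0.2036.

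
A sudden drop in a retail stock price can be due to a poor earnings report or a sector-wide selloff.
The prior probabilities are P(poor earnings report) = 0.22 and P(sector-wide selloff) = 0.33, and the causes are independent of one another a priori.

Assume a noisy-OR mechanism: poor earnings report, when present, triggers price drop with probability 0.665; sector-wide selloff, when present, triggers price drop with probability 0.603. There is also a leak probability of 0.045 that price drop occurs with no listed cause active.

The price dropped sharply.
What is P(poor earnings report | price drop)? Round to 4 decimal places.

Under noisy-OR, P(price drop | causes) = 1 − (1−0.045)·∏(1−qᵢ) over the active causes.
P(price drop) = 0.045·0.78·0.67 + 0.620865·0.78·0.33 + 0.680075·0.22·0.67 + 0.87299·0.22·0.33 = 0.023517 + 0.159811 + 0.100243 + 0.063379 = 0.346950
The poor earnings report-present share is 0.100243 + 0.063379 = 0.163622.
P(poor earnings report | price drop) = 0.163622 / 0.346950 ≈ 0.4716

P(poor earnings report | price drop) ≈ 0.4716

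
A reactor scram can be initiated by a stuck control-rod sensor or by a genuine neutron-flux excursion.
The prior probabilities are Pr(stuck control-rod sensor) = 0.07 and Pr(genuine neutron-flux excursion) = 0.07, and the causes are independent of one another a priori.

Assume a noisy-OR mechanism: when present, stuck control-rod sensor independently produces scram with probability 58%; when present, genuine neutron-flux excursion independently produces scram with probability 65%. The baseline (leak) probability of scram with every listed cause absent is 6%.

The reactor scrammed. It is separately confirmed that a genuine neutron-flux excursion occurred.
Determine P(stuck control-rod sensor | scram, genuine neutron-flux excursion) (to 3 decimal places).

P(stuck control-rod sensor | scram, genuine neutron-flux excursion) ≈ 0.088

Under noisy-OR, P(scram | causes) = 1 − (1−0.06)·∏(1−qᵢ) over the active causes.
Numerator (weight on configurations with stuck control-rod sensor): 0.86182·0.07 = 0.060327
Denominator P(scram | genuine neutron-flux excursion): 0.671·0.93 + 0.86182·0.07 = 0.684357
P(stuck control-rod sensor | scram, genuine neutron-flux excursion) = 0.060327/0.684357 ≈ 0.088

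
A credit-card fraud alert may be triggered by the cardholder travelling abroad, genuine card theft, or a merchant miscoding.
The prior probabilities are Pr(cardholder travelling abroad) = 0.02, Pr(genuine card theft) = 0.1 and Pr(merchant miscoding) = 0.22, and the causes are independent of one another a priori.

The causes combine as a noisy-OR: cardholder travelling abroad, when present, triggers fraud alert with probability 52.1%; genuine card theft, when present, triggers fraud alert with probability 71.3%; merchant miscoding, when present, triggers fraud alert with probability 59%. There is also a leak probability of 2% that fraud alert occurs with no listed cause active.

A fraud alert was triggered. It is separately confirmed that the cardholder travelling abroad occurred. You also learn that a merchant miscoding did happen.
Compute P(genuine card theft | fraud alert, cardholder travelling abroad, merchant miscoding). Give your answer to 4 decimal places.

Under noisy-OR, P(fraud alert | causes) = 1 − (1−0.02)·∏(1−qᵢ) over the active causes.
Numerator (weight on configurations with genuine card theft): 0.944763*0.1 = 0.094476
Normalizer over all consistent configurations: 0.807538*0.9 + 0.944763*0.1 = 0.821260
P(genuine card theft | fraud alert, cardholder travelling abroad, merchant miscoding) = 0.094476/0.821260 ≈ 0.1150

P(genuine card theft | fraud alert, cardholder travelling abroad, merchant miscoding) ≈ 0.1150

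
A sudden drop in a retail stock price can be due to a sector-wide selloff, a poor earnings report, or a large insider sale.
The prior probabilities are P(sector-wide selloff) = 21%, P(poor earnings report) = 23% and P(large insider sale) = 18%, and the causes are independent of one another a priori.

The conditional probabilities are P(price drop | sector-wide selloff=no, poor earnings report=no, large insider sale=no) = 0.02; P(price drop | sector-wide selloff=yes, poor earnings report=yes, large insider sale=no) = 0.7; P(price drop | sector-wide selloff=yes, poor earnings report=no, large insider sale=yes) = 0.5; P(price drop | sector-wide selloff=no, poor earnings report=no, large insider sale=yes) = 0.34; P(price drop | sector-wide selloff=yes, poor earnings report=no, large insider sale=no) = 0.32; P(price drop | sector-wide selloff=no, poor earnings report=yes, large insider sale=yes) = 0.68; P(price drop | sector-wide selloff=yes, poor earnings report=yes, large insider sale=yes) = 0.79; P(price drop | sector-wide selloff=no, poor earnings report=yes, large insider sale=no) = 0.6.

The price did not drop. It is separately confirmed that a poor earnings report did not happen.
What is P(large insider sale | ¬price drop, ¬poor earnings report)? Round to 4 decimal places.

P(¬price drop | ¬poor earnings report) = 0.98*0.79*0.82 + 0.66*0.79*0.18 + 0.68*0.21*0.82 + 0.5*0.21*0.18 = 0.634844 + 0.093852 + 0.117096 + 0.018900 = 0.864692
Of this, 0.112752 comes from 0.093852 + 0.018900 (the large insider sale=true cases).
So P(large insider sale | ¬price drop, ¬poor earnings report) = 0.112752/0.864692 ≈ 0.1304.

P(large insider sale | ¬price drop, ¬poor earnings report) ≈ 0.1304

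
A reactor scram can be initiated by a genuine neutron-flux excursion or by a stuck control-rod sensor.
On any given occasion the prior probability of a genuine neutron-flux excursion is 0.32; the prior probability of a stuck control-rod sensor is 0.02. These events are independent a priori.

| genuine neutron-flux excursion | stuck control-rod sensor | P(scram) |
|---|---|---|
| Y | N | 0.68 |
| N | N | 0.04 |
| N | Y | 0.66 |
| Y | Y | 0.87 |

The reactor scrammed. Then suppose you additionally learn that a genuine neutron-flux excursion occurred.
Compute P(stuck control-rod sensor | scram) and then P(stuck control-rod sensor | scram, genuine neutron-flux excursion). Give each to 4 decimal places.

For the numerator, keep only stuck control-rod sensor=true terms: 0.008976 + 0.005568 = 0.014544
Normalizer over all consistent configurations: 0.04×0.68×0.98 + 0.66×0.68×0.02 + 0.68×0.32×0.98 + 0.87×0.32×0.02 = 0.254448
P(stuck control-rod sensor | scram) = 0.014544/0.254448 ≈ 0.0572

With the extra evidence:
P(scram | genuine neutron-flux excursion) = 0.68·0.98 + 0.87·0.02 = 0.666400 + 0.017400 = 0.683800
Of this, 0.017400 comes from 0.87·0.02 (the stuck control-rod sensor=true cases).
So P(stuck control-rod sensor | scram, genuine neutron-flux excursion) = 0.017400/0.683800 ≈ 0.0254.

P(stuck control-rod sensor | scram) ≈ 0.0572; P(stuck control-rod sensor | scram, genuine neutron-flux excursion) ≈ 0.0254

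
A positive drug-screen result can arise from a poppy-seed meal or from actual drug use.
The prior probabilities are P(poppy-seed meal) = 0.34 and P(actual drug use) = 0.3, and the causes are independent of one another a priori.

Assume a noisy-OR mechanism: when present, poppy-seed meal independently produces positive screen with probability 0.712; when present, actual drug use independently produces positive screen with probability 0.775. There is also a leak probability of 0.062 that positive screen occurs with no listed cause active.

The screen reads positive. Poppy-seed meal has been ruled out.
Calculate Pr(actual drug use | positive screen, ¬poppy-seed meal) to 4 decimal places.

Under noisy-OR, P(positive screen | causes) = 1 − (1−0.062)·∏(1−qᵢ) over the active causes.
Enumerate both values of actual drug use and weight by the priors:
  P(positive screen | ¬poppy-seed meal) = 0.062×0.7 + 0.78895×0.3
        = 0.043400 + 0.236685 = 0.280085
The terms with actual drug use present sum to 0.236685, so
  P(actual drug use | positive screen, ¬poppy-seed meal) = 0.236685 / 0.280085 ≈ 0.8450

Pr(actual drug use | positive screen, ¬poppy-seed meal) ≈ 0.8450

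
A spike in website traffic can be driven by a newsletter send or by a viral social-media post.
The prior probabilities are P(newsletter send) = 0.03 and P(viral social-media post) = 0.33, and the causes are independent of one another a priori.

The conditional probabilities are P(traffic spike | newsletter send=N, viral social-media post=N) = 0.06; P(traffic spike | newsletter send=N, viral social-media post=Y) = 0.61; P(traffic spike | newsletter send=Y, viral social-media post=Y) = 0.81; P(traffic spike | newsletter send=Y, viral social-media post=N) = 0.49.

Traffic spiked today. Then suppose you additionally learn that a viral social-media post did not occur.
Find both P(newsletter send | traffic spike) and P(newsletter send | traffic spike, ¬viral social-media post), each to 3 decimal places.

Sum P(traffic spike|·) weighted by the priors over the 4 (newsletter send, viral social-media post) configurations:
  P(traffic spike) = 0.06×0.97×0.67 + 0.61×0.97×0.33 + 0.49×0.03×0.67 + 0.81×0.03×0.33
        = 0.038994 + 0.195261 + 0.009849 + 0.008019 = 0.252123
Keeping only the newsletter send-present terms gives 0.017868, so
  P(newsletter send | traffic spike) = 0.017868 / 0.252123 ≈ 0.071

Now condition on the additional information:
P(traffic spike | ¬viral social-media post) = 0.06·0.97 + 0.49·0.03 = 0.058200 + 0.014700 = 0.072900
Of this, 0.014700 comes from 0.49·0.03 (the newsletter send=true cases).
P(newsletter send | traffic spike, ¬viral social-media post) = 0.014700 / 0.072900 ≈ 0.202
Ruling out viral social-media post raises the posterior on newsletter send — the flip side of explaining away.

P(newsletter send | traffic spike) ≈ 0.071; P(newsletter send | traffic spike, ¬viral social-media post) ≈ 0.202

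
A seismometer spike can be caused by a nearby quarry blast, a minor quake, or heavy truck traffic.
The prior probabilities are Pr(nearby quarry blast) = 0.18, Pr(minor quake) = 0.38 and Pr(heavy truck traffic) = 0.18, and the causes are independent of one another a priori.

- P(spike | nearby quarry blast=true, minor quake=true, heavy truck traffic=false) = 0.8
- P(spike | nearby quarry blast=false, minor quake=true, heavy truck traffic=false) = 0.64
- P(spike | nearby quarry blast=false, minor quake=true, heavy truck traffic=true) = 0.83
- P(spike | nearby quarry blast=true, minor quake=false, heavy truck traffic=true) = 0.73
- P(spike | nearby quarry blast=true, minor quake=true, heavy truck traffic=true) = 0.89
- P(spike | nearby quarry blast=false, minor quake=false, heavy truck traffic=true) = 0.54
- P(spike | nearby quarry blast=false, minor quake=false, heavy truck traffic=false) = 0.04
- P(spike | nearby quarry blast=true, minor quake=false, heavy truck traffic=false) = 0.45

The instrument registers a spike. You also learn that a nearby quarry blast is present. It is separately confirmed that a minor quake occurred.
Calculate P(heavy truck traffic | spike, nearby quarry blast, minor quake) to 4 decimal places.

P(spike | nearby quarry blast, minor quake) = 0.8·0.82 + 0.89·0.18 = 0.656000 + 0.160200 = 0.816200
Of this, 0.160200 comes from 0.89·0.18 (the heavy truck traffic=true cases).
P(heavy truck traffic | spike, nearby quarry blast, minor quake) = 0.160200 / 0.816200 ≈ 0.1963

P(heavy truck traffic | spike, nearby quarry blast, minor quake) ≈ 0.1963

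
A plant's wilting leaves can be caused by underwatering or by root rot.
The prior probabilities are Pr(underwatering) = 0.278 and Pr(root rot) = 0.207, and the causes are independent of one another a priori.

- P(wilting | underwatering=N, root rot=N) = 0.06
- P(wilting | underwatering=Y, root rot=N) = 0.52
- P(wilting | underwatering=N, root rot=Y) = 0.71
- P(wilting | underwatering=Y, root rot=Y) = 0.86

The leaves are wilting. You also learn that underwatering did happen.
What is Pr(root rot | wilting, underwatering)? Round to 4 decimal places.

Pr(root rot | wilting, underwatering) ≈ 0.3015

Weight on root rot=true, given the evidence: 0.86*0.207 = 0.178020
Denominator P(wilting | underwatering): 0.52*0.793 + 0.86*0.207 = 0.590380
Posterior = 0.178020 / 0.590380 ≈ 0.3015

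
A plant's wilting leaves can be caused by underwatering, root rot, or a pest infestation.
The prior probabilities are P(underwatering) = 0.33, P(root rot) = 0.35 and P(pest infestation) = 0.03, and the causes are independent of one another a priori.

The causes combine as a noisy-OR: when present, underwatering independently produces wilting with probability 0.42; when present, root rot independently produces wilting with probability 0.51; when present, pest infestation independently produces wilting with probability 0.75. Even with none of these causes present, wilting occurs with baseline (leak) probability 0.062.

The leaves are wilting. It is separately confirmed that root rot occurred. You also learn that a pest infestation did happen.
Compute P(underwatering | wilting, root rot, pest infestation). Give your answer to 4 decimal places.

Under noisy-OR, P(wilting | causes) = 1 − (1−0.062)·∏(1−qᵢ) over the active causes.
Enumerate both values of underwatering and weight by the priors:
  P(wilting | root rot, pest infestation) = 0.885095·0.67 + 0.933355·0.33
        = 0.593014 + 0.308007 = 0.901021
The terms with underwatering present sum to 0.308007, so
  P(underwatering | wilting, root rot, pest infestation) = 0.308007 / 0.901021 ≈ 0.3418

P(underwatering | wilting, root rot, pest infestation) ≈ 0.3418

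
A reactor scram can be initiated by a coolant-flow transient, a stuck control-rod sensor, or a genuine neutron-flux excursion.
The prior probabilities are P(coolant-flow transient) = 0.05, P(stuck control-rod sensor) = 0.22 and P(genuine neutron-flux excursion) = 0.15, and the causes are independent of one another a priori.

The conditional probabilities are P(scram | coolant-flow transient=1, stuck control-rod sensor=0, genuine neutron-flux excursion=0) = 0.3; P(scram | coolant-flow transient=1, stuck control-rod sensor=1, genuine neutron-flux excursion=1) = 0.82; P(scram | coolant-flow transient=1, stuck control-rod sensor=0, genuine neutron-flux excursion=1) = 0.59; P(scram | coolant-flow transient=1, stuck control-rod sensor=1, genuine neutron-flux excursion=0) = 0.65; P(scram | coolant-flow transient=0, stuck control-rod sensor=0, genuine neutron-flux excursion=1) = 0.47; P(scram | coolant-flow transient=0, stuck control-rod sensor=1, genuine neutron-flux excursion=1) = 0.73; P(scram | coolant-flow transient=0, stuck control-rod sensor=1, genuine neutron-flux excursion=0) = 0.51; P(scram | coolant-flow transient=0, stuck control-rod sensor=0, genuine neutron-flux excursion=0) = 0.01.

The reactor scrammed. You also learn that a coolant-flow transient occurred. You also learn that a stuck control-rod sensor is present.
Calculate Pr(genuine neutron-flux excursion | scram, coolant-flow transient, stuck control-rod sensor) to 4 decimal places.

For the numerator, keep only genuine neutron-flux excursion=true terms: 0.82×0.15 = 0.123000
Denominator P(scram | coolant-flow transient, stuck control-rod sensor): 0.65×0.85 + 0.82×0.15 = 0.675500
P(genuine neutron-flux excursion | scram, coolant-flow transient, stuck control-rod sensor) = 0.123000/0.675500 ≈ 0.1821

Pr(genuine neutron-flux excursion | scram, coolant-flow transient, stuck control-rod sensor) ≈ 0.1821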